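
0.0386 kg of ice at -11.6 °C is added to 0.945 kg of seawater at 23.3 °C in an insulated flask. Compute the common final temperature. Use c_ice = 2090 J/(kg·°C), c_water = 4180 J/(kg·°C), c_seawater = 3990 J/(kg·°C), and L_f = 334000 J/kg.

Let T be the final temperature. ΣQ_i = 0:
warm ice to 0 °C: 0.0386×2090×(0 − (-11.6)) = 935.82; melt ice: 0.0386×334000 = 12892; meltwater 0→T: 0.0386×4180×T = 161.35 T; seawater: 3770.5(T − 23.3)
3931.9 T = 87854 − 13828 = 74026
T ≈ 18.83 °C. Since T > 0 °C, the all-ice-melts assumption holds.

T_f ≈ 18.8 °C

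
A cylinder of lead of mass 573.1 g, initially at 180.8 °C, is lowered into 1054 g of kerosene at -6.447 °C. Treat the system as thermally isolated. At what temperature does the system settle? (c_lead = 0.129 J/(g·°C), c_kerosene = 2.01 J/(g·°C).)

T_f ≈ -0.1 °C

Setting the total heat transfer to zero:
573.1·0.129·(T − 180.8) + 1054·2.01·(T − (-6.447)) = 0
73.93(T − 180.8) + 2118.5(T − (-6.447)) = 0
2192.5 T = -291.7
T ≈ -0.13 °C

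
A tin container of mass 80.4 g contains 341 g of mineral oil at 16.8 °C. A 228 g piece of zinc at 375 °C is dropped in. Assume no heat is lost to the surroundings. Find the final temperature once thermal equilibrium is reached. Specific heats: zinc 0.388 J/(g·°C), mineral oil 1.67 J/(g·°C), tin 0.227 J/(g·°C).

Heat gained plus heat lost sum to zero:
228·0.388·(T − 375) + 341·1.67·(T − 16.8) + 80.4·0.227·(T − 16.8) = 0
(88.46 + 569.47 + 18.25) T = 88.46·375 + 569.47·16.8 + 18.25·16.8
T ≈ 63.66 °C

T_f ≈ 63.7 °C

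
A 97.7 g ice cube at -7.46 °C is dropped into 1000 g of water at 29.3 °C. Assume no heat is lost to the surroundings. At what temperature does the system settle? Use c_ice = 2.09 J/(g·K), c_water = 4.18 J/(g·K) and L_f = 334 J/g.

Energy balance with sensible and latent terms:
warm ice to 0 °C: 97.7×2.09×(0 − (-7.46)) = 1523.3
  melt ice: 97.7×334 = 32632
  meltwater 0→T: 97.7×4.18×T = 408.39 T
  water cools: 1000×4.18×(T − 29.3) = 4180(T − 29.3)
4588.4 T = 122474 − 34155 = 88319
T ≈ 19.25 °C — above 0 °C, consistent with complete melting.

T_f ≈ 19.2 °C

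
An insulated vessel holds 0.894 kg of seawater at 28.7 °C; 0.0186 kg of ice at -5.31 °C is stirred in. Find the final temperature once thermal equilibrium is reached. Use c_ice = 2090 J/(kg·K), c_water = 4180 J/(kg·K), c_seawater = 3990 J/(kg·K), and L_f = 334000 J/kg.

Net heat exchanged in the isolated system is zero:
ice -5.31→0 °C: 0.0186×2090×5.31 = 206.42
  latent heat to melt: 0.0186×334000 = 6212.4
  warm the meltwater: 77.75 T
  seawater: 3567.1(T − 28.7)
3644.8 T = 102375 − 6418.8 = 95956
T ≈ 26.33 °C — above 0 °C, consistent with complete melting.

T_f ≈ 26.3 °C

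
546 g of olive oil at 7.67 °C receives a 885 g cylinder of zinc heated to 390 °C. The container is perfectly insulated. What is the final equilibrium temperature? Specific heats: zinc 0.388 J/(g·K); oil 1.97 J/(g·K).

Conservation of energy gives ΣQ = 0:
885·0.388·(T − 390) + 546·1.97·(T − 7.67) = 0
343.38(T − 390) + 1075.6(T − 7.67) = 0
1419 T = 142168
T ≈ 100.19 °C

T_f ≈ 100.2 °C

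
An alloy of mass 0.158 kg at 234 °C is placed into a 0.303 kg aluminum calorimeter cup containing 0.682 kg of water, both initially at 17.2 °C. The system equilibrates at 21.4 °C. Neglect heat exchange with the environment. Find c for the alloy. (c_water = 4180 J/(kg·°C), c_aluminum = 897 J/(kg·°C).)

Taking heat into each body as positive, Σ m c ΔT = 0:
0.158·c·(21.4 − 234) + 0.682·4180·(21.4 − 17.2) + 0.303·897·(21.4 − 17.2) = 0
-33.59 c = -13115
c = -13115/-33.59 ≈ 390.4 J/(kg·°C)

c ≈ 390 J/(kg·°C)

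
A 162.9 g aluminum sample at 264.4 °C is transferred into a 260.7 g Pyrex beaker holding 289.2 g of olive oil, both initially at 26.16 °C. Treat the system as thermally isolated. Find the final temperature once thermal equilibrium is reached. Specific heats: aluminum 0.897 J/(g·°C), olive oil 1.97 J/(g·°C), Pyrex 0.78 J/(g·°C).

With ΣQ=0 the equilibrium temperature is the m·c-weighted mean:
T_f = (146.12×264.4 + 569.72×26.16 + 203.35×26.16) / (146.12 + 569.72 + 203.35)
    = 58858 / 919.19 ≈ 64.03 °C

T_f ≈ 64.0 °C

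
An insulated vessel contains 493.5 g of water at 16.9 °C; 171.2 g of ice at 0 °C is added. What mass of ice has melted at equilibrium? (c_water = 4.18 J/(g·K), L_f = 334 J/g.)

m_melted ≈ 104 g

Heat available from the water dropping to 0 °C: 493.5×4.18×16.9 = 34862 J.
Melting all 171.2 g of ice would need 171.2×334 = 57181 J.
Since 34862 < 57181 J, not all the ice melts; equilibrium is at 0 °C.
m_melt = 34862 / L_f = 104.4 g.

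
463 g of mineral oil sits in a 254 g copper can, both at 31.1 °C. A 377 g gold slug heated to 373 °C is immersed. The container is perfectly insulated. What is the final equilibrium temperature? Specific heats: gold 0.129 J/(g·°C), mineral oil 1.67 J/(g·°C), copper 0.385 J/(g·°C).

T_f ≈ 49.2 °C

Taking heat into each body as positive, Σ m c ΔT = 0:
377·0.129·(T − 373) + 463·1.67·(T − 31.1) + 254·0.385·(T − 31.1) = 0
919.63 T = 45228
T = 45228 / 919.63 = 49.2 °C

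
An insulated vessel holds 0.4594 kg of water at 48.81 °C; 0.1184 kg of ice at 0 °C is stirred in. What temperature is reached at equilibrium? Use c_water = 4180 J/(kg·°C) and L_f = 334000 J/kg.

Setting the total heat transfer to zero:
melt ice: 0.1184·334000 = 39546; meltwater 0→T: 0.1184·4180·T = 494.91 T; water: 1920.3(T − 48.81)
2415.2 T = 93729 − 39546 = 54184
T ≈ 22.43 °C (positive, so assuming full melt was valid).

T_f ≈ 22.4 °C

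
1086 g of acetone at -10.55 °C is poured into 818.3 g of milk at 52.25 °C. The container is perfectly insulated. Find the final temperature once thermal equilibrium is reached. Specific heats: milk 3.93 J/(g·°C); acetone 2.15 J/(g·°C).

T_f ≈ 25.8 °C

Taking heat into each body as positive, Σ m c ΔT = 0:
818.3×3.93×(T − 52.25) + 1086×2.15×(T − (-10.55)) = 0
3215.9(T − 52.25) + 2334.9(T − (-10.55)) = 0
5550.8 T = 143399
T ≈ 25.83 °C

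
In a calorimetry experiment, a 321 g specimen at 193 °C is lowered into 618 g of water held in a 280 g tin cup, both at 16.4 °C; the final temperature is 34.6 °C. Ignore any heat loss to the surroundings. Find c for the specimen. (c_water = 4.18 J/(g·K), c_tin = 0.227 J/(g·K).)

Energy conservation, ΣQ = 0:
321×c×(34.6 − 193) + 618×4.18×(34.6 − 16.4) + 280×0.227×(34.6 − 16.4) = 0
-50846 c = -48172
c = -48172/-50846 ≈ 0.9474 J/(g·K)

c ≈ 0.947 J/(g·K)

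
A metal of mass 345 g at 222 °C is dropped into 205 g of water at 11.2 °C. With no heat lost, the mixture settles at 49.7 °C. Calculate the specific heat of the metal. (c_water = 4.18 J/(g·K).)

c ≈ 0.555 J/(g·K)

m_s c (T_s − T_f) = m_water c_water (T_f − T_0):
345·c·(222 − 49.7) = 205·4.18·(49.7 − 11.2)
59444 c = 32991  ⇒  c ≈ 0.555 J/(g·K)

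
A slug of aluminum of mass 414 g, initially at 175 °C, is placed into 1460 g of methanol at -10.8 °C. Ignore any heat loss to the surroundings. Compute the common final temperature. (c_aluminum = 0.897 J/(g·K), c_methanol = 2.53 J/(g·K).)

Heat lost by the aluminum equals heat gained by the methanol:
414*0.897*(175 − T) = 1460*2.53*(T − (-10.8))
371.36(175 − T) = 3693.8(T − (-10.8))
4065.2 T = 25095  ⇒  T ≈ 6.17 °C

T_f ≈ 6.2 °C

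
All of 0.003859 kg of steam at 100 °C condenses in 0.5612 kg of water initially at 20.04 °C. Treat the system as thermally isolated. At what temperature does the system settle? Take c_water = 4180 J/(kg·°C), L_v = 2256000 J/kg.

Taking heat into each body as positive, Σ m c ΔT = 0:
steam→water at 100 °C releases m L_v = 0.003859·2256000 = 8705.9; condensed water 100 °C→T: 16.13(T − 100); water warms: 0.5612·4180·(T − 20.04) = 2345.8(T − 20.04)
2361.9 T = 8705.9 + 1613.1 + 47010 = 57329
T ≈ 24.27 °C — below 100 °C, confirming all the steam condensed.

T_f ≈ 24.3 °C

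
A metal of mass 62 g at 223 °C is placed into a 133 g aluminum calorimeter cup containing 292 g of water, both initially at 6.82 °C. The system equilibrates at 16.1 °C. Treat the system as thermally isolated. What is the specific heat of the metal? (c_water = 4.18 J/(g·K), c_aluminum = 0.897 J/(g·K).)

Heat gained plus heat lost sum to zero:
62×c×(16.1 − 223) + 292×4.18×(16.1 − 6.82) + 133×0.897×(16.1 − 6.82) = 0
-12828 c = -12434
c = -12434/-12828 ≈ 0.9693 J/(g·K)

c ≈ 0.969 J/(g·K)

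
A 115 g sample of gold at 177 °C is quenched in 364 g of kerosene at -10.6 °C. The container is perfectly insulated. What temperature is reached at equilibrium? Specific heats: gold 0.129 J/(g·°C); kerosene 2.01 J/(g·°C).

T_f ≈ -6.9 °C

T_f is the heat-capacity-weighted average of the initial temperatures:
T_f = (14.84·177 + 731.64·(-10.6)) / (14.84 + 731.64)
    = -5129.6 / 746.47 ≈ -6.87 °C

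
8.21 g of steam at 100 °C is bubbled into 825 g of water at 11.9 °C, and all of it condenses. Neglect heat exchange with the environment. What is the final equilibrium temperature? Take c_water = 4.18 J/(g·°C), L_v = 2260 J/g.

T_f ≈ 18.1 °C

Net heat exchanged in the isolated system is zero:
condense steam: −8.21·2260 = −18555; condensed water 100 °C→T: 34.32(T − 100); original water: 3448.5(T − 11.9)
3482.8 T = 18555 + 3431.8 + 41037 = 63024
T ≈ 18.10 °C — below 100 °C, confirming all the steam condensed.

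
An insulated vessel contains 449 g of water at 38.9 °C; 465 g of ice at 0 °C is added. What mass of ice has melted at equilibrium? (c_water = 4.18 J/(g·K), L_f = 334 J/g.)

Cooling the water to 0 °C releases 449×4.18×38.9 = 73008 J.
Fully melting the ice requires m_ice L_f = 465×334 = 155310 J.
Since 73008 < 155310 J, not all the ice melts; equilibrium is at 0 °C.
m_melt = 73008 / L_f = 218.6 g.

m_melted ≈ 219 g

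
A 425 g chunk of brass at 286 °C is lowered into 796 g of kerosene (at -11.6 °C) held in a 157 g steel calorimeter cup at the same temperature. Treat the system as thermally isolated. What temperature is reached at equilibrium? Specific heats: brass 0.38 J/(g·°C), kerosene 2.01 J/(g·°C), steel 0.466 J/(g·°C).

Taking heat into each body as positive, Σ m c ΔT = 0:
425·0.38·(T − 286) + 796·2.01·(T − (-11.6)) + 157·0.466·(T − (-11.6)) = 0
161.5(T − 286) + 1600(T − (-11.6)) + 73.16(T − (-11.6)) = 0
1834.6 T = 26781
T ≈ 14.60 °C

T_f ≈ 14.6 °C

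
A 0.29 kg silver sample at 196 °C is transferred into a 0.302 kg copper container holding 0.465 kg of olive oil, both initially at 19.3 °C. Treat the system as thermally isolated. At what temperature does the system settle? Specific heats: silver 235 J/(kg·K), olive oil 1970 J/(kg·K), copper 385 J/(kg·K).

Let T be the final temperature. ΣQ_i = 0:
0.29×235×(T − 196) + 0.465×1970×(T − 19.3) + 0.302×385×(T − 19.3) = 0
68.15(T − 196) + 916.05(T − 19.3) + 116.27(T − 19.3) = 0
(68.15 + 916.05 + 116.27) T = 68.15×196 + 916.05×19.3 + 116.27×19.3
T = 33281 / 1100.5 = 30.2 °C

T_f ≈ 30.2 °C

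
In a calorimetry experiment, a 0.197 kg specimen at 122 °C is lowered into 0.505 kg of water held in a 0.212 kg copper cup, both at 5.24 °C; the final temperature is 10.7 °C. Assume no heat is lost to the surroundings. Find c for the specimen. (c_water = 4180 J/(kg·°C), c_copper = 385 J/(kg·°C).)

c ≈ 546 J/(kg·°C)

Net heat exchanged in the isolated system is zero:
0.197×c×(10.7 − 122) + 0.505×4180×(10.7 − 5.24) + 0.212×385×(10.7 − 5.24) = 0
-21.93 c = -11971
c = -11971/-21.93 ≈ 546 J/(kg·°C)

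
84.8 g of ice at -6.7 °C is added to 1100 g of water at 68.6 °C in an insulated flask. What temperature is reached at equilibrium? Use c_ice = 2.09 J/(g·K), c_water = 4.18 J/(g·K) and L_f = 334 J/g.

Let T be the final temperature. ΣQ_i = 0:
warm ice to 0 °C: 84.8·2.09·(0 − (-6.7)) = 1187.5
  latent heat to melt: 84.8·334 = 28323
  meltwater 0→T: 84.8·4.18·T = 354.46 T
  water: 4598(T − 68.6)
4952.5 T = 315423 − 29511 = 285912
T ≈ 57.73 °C (positive, so assuming full melt was valid).

T_f ≈ 57.7 °C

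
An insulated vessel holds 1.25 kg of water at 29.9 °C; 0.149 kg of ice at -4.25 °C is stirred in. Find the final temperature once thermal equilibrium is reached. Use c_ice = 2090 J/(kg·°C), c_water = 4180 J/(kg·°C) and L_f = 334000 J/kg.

Net heat exchanged in the isolated system is zero:
ice -4.25→0 °C: 0.149·2090·4.25 = 1323.5; latent heat to melt: 0.149·334000 = 49766; meltwater 0→T: 0.149·4180·T = 622.82 T; water: 5225(T − 29.9)
5847.8 T = 156228 − 51089 = 105138
T ≈ 17.98 °C (positive, so assuming full melt was valid).

T_f ≈ 18.0 °C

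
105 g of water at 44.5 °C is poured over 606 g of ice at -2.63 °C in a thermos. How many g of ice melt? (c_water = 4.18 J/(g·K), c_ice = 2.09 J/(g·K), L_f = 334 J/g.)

Cooling the water to 0 °C releases 105·4.18·44.5 = 19531 J.
Of that, 606·2.09·2.63 = 3331 J goes to bring the ice to 0 °C, leaving 16200 J.
Melting all 606 g of ice would need 606·334 = 202404 J.
16200 J < 202404 J, so only part of the ice melts and the system sits at 0 °C.
Mass melted = 16200/334 ≈ 48.5 g.

m_melted ≈ 48.5 g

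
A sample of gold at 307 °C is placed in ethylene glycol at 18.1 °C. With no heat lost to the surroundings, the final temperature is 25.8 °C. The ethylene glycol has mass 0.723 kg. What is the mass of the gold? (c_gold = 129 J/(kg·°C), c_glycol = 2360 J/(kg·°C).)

Heat gained plus heat lost sum to zero:
m×129×(25.8 − 307) + 0.723×2360×(25.8 − 18.1) = 0
-36275 m = -13138
m = -13138/-36275 ≈ 0.3622 kg

m ≈ 0.362 kg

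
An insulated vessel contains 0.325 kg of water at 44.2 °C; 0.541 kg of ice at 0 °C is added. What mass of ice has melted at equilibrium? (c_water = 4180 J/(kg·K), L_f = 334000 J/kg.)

m_melted ≈ 0.18 kg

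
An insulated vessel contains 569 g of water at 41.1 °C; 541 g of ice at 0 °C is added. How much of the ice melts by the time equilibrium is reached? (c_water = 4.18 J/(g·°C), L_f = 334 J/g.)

m_melted ≈ 293 g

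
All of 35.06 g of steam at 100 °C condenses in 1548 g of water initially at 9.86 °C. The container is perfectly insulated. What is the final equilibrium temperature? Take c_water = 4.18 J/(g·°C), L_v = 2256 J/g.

Conservation of energy gives ΣQ = 0:
steam→water at 100 °C releases m L_v = 35.06×2256 = 79095; condensate cools 100→T: 35.06×4.18×(T − 100) = 146.55(T − 100); original water: 6470.6(T − 9.86)
6617.2 T = 79095 + 14655 + 63801 = 157551
T ≈ 23.81 °C (< 100 °C, so full condensation is consistent).

T_f ≈ 23.8 °C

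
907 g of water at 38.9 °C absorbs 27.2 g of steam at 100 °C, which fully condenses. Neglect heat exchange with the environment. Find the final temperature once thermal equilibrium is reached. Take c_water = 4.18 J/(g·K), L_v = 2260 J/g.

T_f ≈ 56.4 °C

Heat gained plus heat lost sum to zero:
latent heat released on condensation: 27.2×2260 = 61472
  condensed water 100 °C→T: 113.7(T − 100)
  water warms: 907×4.18×(T − 38.9) = 3791.3(T − 38.9)
3905 T = 61472 + 11370 + 147480 = 220322
T ≈ 56.42 °C — below 100 °C, confirming all the steam condensed.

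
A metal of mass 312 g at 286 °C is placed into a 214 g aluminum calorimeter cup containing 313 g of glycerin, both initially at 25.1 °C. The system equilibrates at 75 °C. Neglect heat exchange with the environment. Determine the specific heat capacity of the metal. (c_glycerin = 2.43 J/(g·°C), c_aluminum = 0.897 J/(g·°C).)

Taking heat into each body as positive, Σ m c ΔT = 0:
312×c×(75 − 286) + 313×2.43×(75 − 25.1) + 214×0.897×(75 − 25.1) = 0
-65832 c = -47532
c = -47532/-65832 ≈ 0.722 J/(g·°C)

c ≈ 0.722 J/(g·°C)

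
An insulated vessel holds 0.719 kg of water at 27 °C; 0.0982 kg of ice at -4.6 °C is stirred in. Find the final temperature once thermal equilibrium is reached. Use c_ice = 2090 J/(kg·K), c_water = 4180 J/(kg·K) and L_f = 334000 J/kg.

Energy conservation, ΣQ = 0:
ice -4.6→0 °C: 0.0982×2090×4.6 = 944.09; fusion: m_ice L_f = 0.0982×334000 = 32799; warm the meltwater: 410.48 T; water: 3005.4(T − 27)
3415.9 T = 81146 − 33743 = 47403
T ≈ 13.88 °C. Since T > 0 °C, the all-ice-melts assumption holds.

T_f ≈ 13.9 °C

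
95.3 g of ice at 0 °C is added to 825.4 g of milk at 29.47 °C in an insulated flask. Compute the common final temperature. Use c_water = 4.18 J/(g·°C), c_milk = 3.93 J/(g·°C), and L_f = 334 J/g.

Energy balance with sensible and latent terms:
fusion: m_ice L_f = 95.3×334 = 31830; meltwater 0→T: 95.3×4.18×T = 398.35 T; milk cools: 825.4×3.93×(T − 29.47) = 3243.8(T − 29.47)
3642.2 T = 95595 − 31830 = 63765
T ≈ 17.51 °C — above 0 °C, consistent with complete melting.

T_f ≈ 17.5 °C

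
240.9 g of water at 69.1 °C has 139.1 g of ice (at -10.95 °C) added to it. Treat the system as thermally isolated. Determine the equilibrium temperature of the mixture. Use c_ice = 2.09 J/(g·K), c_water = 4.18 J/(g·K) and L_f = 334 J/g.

T_f ≈ 12.6 °C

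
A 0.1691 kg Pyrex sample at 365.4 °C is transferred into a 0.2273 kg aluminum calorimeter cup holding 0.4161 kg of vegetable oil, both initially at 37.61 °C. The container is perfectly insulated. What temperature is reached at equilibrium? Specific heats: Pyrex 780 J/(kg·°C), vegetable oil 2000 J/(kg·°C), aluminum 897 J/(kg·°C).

T_f ≈ 74.6 °C

Energy conservation, ΣQ = 0:
0.1691·780·(T − 365.4) + 0.4161·2000·(T − 37.61) + 0.2273·897·(T − 37.61) = 0
1168 T = 87163
T = 87163/1168 ≈ 74.63 °C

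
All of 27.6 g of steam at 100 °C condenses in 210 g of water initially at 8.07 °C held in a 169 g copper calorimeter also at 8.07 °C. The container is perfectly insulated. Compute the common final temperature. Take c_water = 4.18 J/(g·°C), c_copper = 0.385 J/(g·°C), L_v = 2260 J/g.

Sum of m c ΔT and latent-heat terms is zero:
latent heat released on condensation: 27.6×2260 = 62376; condensed water 100 °C→T: 115.37(T − 100); water warms: 210×4.18×(T − 8.07) = 877.8(T − 8.07); copper cup: 169×0.385×(T − 8.07) = 65.06(T − 8.07)
1058.2 T = 62376 + 11537 + 7608.9 = 81522
T ≈ 77.04 °C — below 100 °C, confirming all the steam condensed.

T_f ≈ 77.0 °C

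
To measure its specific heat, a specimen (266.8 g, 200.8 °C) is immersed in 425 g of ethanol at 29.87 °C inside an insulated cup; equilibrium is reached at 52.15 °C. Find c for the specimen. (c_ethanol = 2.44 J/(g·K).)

c ≈ 0.583 J/(g·K)

Heat lost by the specimen = heat gained by the ethanol:
266.8·c·(200.8 − 52.15) = 425·2.44·(52.15 − 29.87)
39660 c = 23104  ⇒  c ≈ 0.5826 J/(g·K)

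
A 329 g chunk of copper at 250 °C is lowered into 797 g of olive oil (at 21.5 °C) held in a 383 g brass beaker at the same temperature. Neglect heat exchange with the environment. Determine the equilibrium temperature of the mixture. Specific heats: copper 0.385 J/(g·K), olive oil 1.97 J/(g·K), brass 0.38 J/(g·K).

T_f ≈ 37.2 °C

T_f = Σ m_i c_i T_i / Σ m_i c_i:
T_f = (126.67·250 + 1570.1·21.5 + 145.54·21.5) / (126.67 + 1570.1 + 145.54)
    = 68552 / 1842.3 ≈ 37.21 °C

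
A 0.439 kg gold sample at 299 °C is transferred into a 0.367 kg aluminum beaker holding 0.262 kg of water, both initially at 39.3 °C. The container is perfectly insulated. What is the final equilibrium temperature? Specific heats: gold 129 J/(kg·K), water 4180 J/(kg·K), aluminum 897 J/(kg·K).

T_f ≈ 49.2 °C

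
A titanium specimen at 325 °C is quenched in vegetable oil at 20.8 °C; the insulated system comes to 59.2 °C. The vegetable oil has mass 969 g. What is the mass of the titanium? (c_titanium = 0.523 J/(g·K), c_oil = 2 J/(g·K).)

Conservation of energy gives ΣQ = 0:
m×0.523×(59.2 − 325) + 969×2×(59.2 − 20.8) = 0
-139.01 m = -74419
m = -74419/-139.01 ≈ 535.3 g

m ≈ 535 g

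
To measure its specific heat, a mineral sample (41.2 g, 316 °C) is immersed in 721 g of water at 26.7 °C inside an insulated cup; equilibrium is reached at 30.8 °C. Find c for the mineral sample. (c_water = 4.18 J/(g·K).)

m_s c (T_s − T_f) = m_water c_water (T_f − T_0):
41.2·c·(316 − 30.8) = 721·4.18·(30.8 − 26.7)
11750 c = 12356  ⇒  c ≈ 1.052 J/(g·K)

c ≈ 1.05 J/(g·K)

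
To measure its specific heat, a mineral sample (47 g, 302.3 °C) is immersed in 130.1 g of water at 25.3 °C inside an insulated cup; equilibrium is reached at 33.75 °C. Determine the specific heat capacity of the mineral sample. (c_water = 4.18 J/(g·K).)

m_s c (T_s − T_f) = m_water c_water (T_f − T_0):
47×c×(302.3 − 33.75) = 130.1×4.18×(33.75 − 25.3)
12622 c = 4595.3  ⇒  c ≈ 0.3641 J/(g·K)

c ≈ 0.364 J/(g·K)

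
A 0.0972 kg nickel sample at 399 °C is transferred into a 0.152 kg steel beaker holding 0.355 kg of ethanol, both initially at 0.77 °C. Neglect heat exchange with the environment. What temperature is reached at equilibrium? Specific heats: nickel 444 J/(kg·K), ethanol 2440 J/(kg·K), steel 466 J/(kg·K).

T_f ≈ 18.3 °C

Energy conservation, ΣQ = 0:
0.0972·444·(T − 399) + 0.355·2440·(T − 0.77) + 0.152·466·(T − 0.77) = 0
(43.16 + 866.2 + 70.83) T = 43.16·399 + 866.2·0.77 + 70.83·0.77
T = 17941/980.19 ≈ 18.30 °C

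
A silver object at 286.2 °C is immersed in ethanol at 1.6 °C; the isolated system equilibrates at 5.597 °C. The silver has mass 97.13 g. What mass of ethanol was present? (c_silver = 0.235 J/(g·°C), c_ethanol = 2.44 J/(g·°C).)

m ≈ 657 g

Energy conservation, ΣQ = 0:
97.13·0.235·(5.597 − 286.2) + m·2.44·(5.597 − 1.6) = 0
9.753 m = 6404.9
m = 6404.9/9.753 ≈ 656.7 g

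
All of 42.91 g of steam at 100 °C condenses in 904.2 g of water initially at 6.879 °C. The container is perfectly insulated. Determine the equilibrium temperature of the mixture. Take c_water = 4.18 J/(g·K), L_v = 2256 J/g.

T_f ≈ 35.6 °C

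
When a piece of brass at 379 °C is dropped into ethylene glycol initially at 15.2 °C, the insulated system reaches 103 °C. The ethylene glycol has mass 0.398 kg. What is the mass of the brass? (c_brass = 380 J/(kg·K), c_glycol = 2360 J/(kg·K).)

m ≈ 0.786 kg

Heat gained plus heat lost sum to zero:
m×380×(103 − 379) + 0.398×2360×(103 − 15.2) = 0
-104880 m = -82469
m = -82469/-104880 ≈ 0.7863 kg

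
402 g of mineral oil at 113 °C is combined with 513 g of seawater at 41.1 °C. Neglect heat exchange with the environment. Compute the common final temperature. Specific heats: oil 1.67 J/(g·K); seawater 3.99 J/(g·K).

T_f ≈ 58.9 °C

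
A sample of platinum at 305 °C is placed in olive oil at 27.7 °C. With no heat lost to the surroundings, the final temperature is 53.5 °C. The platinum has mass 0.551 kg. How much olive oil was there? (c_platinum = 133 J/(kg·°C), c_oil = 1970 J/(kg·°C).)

m ≈ 0.363 kg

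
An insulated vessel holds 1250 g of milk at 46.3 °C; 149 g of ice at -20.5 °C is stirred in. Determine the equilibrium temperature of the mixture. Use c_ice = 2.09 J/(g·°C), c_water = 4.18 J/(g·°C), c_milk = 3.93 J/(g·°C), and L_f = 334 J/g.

Setting the total heat transfer to zero:
warm ice to 0 °C: 149×2.09×(0 − (-20.5)) = 6383.9; latent heat to melt: 149×334 = 49766; meltwater 0→T: 149×4.18×T = 622.82 T; milk cools: 1250×3.93×(T − 46.3) = 4912.5(T − 46.3)
5535.3 T = 227449 − 56150 = 171299
T ≈ 30.95 °C. Since T > 0 °C, the all-ice-melts assumption holds.

T_f ≈ 30.9 °C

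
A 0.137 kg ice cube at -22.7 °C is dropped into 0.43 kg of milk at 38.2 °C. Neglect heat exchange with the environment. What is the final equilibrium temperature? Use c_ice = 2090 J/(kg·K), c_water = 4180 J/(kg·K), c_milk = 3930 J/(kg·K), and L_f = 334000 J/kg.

Energy balance with sensible and latent terms:
ice -22.7→0 °C: 0.137×2090×22.7 = 6499.7
  melt ice: 0.137×334000 = 45758
  meltwater 0→T: 0.137×4180×T = 572.66 T
  milk cools: 0.43×3930×(T − 38.2) = 1689.9(T − 38.2)
2262.6 T = 64554 − 52258 = 12296
T ≈ 5.43 °C — above 0 °C, consistent with complete melting.

T_f ≈ 5.4 °C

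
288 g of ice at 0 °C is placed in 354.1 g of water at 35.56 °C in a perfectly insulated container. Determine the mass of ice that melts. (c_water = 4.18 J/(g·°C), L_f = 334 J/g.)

Water can give up m c ΔT = 354.1×4.18×35.56 = 52634 J before reaching 0 °C.
To melt every bit of ice: 288×334 = 96192 J.
Since 52634 < 96192 J, not all the ice melts; equilibrium is at 0 °C.
m_melted×334 = 52634  ⇒  m_melted ≈ 157.6 g.

m_melted ≈ 158 g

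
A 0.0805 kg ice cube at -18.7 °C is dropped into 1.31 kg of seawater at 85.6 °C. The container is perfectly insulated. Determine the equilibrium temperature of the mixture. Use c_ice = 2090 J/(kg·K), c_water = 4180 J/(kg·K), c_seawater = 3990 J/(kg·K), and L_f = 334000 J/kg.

Energy balance with sensible and latent terms:
ice -18.7→0 °C: 0.0805×2090×18.7 = 3146.2
  latent heat to melt: 0.0805×334000 = 26887
  warm the meltwater: 336.49 T
  seawater cools: 1.31×3990×(T − 85.6) = 5226.9(T − 85.6)
5563.4 T = 447423 − 30033 = 417389
T ≈ 75.02 °C. Since T > 0 °C, the all-ice-melts assumption holds.

T_f ≈ 75.0 °C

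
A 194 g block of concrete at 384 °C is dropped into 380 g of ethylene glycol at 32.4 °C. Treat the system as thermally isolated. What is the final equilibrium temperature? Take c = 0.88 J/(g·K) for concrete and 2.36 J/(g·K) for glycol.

T_f ≈ 88.6 °C

Energy conservation, ΣQ = 0:
194·0.88·(T − 384) + 380·2.36·(T − 32.4) = 0
(170.72 + 896.8) T = 170.72·384 + 896.8·32.4
T = 94613/1067.5 ≈ 88.63 °C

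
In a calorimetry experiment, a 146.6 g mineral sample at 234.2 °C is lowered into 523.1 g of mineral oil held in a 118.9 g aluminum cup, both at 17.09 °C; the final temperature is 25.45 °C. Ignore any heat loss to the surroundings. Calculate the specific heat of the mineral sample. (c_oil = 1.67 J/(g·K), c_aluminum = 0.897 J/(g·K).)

c ≈ 0.268 J/(g·K)

Taking heat into each body as positive, Σ m c ΔT = 0:
146.6·c·(25.45 − 234.2) + 523.1·1.67·(25.45 − 17.09) + 118.9·0.897·(25.45 − 17.09) = 0
-30603 c = -8194.7
c = -8194.7/-30603 ≈ 0.2678 J/(g·K)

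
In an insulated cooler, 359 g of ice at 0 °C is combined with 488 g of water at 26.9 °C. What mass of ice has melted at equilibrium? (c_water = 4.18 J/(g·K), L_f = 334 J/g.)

m_melted ≈ 164 g

Cooling the water to 0 °C releases 488·4.18·26.9 = 54872 J.
Melting all 359 g of ice would need 359·334 = 119906 J.
Since 54872 < 119906 J, not all the ice melts; equilibrium is at 0 °C.
Mass melted = 54872/334 ≈ 164.3 g.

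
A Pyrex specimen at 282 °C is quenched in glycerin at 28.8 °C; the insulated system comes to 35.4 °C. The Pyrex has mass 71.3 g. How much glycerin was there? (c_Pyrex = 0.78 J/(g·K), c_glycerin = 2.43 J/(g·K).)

Conservation of energy gives ΣQ = 0:
71.3×0.78×(35.4 − 282) + m×2.43×(35.4 − 28.8) = 0
16.04 m = 13714
m = 13714/16.04 ≈ 855.1 g

m ≈ 855 g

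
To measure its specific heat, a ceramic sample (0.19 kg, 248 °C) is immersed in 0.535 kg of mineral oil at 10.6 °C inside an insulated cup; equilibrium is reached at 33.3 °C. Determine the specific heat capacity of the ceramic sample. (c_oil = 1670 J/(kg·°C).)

Heat lost by the ceramic sample = heat gained by the oil:
0.19×c×(248 − 33.3) = 0.535×1670×(33.3 − 10.6)
40.79 c = 20281  ⇒  c ≈ 497.2 J/(kg·°C)

c ≈ 497 J/(kg·°C)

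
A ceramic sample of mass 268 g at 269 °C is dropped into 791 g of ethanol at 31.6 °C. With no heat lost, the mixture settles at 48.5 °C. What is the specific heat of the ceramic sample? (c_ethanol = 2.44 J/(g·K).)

c ≈ 0.552 J/(g·K)

Heat lost by the ceramic sample = heat gained by the ethanol:
268·c·(269 − 48.5) = 791·2.44·(48.5 − 31.6)
59094 c = 32618  ⇒  c ≈ 0.552 J/(g·K)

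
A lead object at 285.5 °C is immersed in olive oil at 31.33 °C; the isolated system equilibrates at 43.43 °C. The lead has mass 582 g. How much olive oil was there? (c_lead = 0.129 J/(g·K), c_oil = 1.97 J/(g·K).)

m ≈ 762 g

|Q_lead| = |Q_oil|:
582×0.129×(285.5 − 43.43) = m×1.97×(43.43 − 31.33)
23.84 m = 18174  ⇒  m ≈ 762.4 g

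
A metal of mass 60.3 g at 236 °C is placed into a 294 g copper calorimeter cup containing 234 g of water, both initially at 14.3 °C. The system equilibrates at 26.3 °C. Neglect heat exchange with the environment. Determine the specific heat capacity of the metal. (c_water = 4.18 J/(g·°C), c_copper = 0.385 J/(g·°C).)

c ≈ 1.04 J/(g·°C)

Let T be the final temperature. ΣQ_i = 0:
60.3×c×(26.3 − 236) + 234×4.18×(26.3 − 14.3) + 294×0.385×(26.3 − 14.3) = 0
-12645 c = -13096
c = -13096/-12645 ≈ 1.036 J/(g·°C)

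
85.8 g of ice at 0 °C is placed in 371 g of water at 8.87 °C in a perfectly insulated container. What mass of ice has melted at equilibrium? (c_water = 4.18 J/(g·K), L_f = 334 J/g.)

m_melted ≈ 41.2 g

Heat available from the water dropping to 0 °C: 371×4.18×8.87 = 13755 J.
Melting all 85.8 g of ice would need 85.8×334 = 28657 J.
13755 J < 28657 J, so only part of the ice melts and the system sits at 0 °C.
m_melted×334 = 13755  ⇒  m_melted ≈ 41.18 g.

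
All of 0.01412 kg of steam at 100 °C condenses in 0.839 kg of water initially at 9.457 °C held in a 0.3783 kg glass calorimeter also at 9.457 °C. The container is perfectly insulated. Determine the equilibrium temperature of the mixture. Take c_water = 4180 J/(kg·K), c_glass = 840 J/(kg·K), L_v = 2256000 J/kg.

T_f ≈ 19.0 °C

Conservation of energy gives ΣQ = 0:
condense steam: −0.01412×2256000 = −31855
  condensate cools 100→T: 0.01412×4180×(T − 100) = 59.02(T − 100)
  original water: 3507(T − 9.457)
  cup: 317.77(T − 9.457)
3883.8 T = 31855 + 5902.2 + 36171 = 73928
T ≈ 19.03 °C, under the boiling point, so the assumption holds.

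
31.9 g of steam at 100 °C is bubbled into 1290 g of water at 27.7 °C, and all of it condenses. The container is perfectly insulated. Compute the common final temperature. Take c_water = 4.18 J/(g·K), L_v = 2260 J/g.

Energy conservation, ΣQ = 0:
steam→water at 100 °C releases m L_v = 31.9×2260 = 72094; condensed water 100 °C→T: 133.34(T − 100); original water: 5392.2(T − 27.7)
5525.5 T = 72094 + 13334 + 149364 = 234792
T ≈ 42.49 °C — below 100 °C, confirming all the steam condensed.

T_f ≈ 42.5 °C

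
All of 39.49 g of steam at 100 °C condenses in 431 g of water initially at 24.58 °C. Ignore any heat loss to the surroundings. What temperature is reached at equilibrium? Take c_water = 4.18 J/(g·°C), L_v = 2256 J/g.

T_f ≈ 76.2 °C

Energy conservation, ΣQ = 0:
latent heat released on condensation: 39.49×2256 = 89089; condensate cools 100→T: 39.49×4.18×(T − 100) = 165.07(T − 100); original water: 1801.6(T − 24.58)
1966.6 T = 89089 + 16507 + 44283 = 149879
T ≈ 76.21 °C (< 100 °C, so full condensation is consistent).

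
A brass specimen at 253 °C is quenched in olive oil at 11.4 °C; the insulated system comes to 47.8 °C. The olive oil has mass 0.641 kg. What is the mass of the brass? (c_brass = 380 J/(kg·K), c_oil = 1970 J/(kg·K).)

m ≈ 0.589 kg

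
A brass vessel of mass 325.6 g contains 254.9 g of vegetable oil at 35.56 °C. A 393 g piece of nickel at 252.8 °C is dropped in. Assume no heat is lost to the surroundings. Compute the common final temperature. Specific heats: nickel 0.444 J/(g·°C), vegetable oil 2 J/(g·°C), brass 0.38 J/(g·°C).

Taking heat into each body as positive, Σ m c ΔT = 0:
393×0.444×(T − 252.8) + 254.9×2×(T − 35.56) + 325.6×0.38×(T − 35.56) = 0
174.49(T − 252.8) + 509.8(T − 35.56) + 123.73(T − 35.56) = 0
808.02 T = 66640
T = 66640/808.02 ≈ 82.47 °C

T_f ≈ 82.5 °C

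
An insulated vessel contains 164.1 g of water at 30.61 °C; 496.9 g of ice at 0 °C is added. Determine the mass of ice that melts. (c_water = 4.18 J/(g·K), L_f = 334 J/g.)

Water can give up m c ΔT = 164.1·4.18·30.61 = 20997 J before reaching 0 °C.
Fully melting the ice requires m_ice L_f = 496.9·334 = 165965 J.
That's not enough to melt it all — equilibrium is at 0 °C with ice remaining.
m_melted·334 = 20997  ⇒  m_melted ≈ 62.86 g.

m_melted ≈ 62.9 g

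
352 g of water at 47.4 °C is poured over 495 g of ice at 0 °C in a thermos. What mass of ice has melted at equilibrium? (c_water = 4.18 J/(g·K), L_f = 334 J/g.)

m_melted ≈ 209 g

Cooling the water to 0 °C releases 352×4.18×47.4 = 69742 J.
Fully melting the ice requires m_ice L_f = 495×334 = 165330 J.
Since 69742 < 165330 J, not all the ice melts; equilibrium is at 0 °C.
Mass melted = 69742/334 ≈ 208.8 g.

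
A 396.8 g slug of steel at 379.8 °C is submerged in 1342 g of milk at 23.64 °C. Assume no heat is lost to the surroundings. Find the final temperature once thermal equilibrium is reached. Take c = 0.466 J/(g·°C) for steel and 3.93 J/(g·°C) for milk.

T_f ≈ 35.7 °C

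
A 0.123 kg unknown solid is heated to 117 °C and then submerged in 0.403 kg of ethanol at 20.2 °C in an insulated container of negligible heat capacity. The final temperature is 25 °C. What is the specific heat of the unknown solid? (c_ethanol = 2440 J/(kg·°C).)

c ≈ 417 J/(kg·°C)

Net heat exchanged in the isolated system is zero:
0.123·c·(25 − 117) + 0.403·2440·(25 − 20.2) = 0
-11.32 c = -4719.9
c = -4719.9/-11.32 ≈ 417.1 J/(kg·°C)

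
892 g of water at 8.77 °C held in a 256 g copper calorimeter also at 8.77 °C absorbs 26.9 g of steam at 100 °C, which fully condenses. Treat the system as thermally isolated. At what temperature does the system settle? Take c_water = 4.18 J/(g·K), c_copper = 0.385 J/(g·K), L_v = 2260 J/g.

Energy conservation, ΣQ = 0:
steam→water at 100 °C releases m L_v = 26.9×2260 = 60794; condensate cools 100→T: 26.9×4.18×(T − 100) = 112.44(T − 100); water warms: 892×4.18×(T − 8.77) = 3728.6(T − 8.77); cup: 98.56(T − 8.77)
3939.6 T = 60794 + 11244 + 33564 = 105602
T ≈ 26.81 °C — below 100 °C, confirming all the steam condensed.

T_f ≈ 26.8 °C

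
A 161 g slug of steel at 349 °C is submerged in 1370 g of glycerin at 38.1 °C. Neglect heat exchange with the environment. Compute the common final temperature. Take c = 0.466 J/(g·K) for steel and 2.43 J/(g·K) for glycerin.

T_f ≈ 45.0 °C

Conservation of energy gives ΣQ = 0:
161×0.466×(T − 349) + 1370×2.43×(T − 38.1) = 0
(75.03 + 3329.1) T = 75.03×349 + 3329.1×38.1
T = 153023 / 3404.1 = 45 °C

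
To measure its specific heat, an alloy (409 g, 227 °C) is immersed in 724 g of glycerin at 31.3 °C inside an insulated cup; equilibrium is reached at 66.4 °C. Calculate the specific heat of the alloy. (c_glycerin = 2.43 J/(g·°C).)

c ≈ 0.94 J/(g·°C)

Heat lost by the alloy = heat gained by the glycerin:
409×c×(227 − 66.4) = 724×2.43×(66.4 − 31.3)
65685 c = 61752  ⇒  c ≈ 0.9401 J/(g·°C)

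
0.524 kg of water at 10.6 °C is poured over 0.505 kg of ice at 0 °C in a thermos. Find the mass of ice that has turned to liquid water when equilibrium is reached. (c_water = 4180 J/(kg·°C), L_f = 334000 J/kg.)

m_melted ≈ 0.0695 kg

Cooling the water to 0 °C releases 0.524·4180·10.6 = 23217 J.
Melting all 0.505 kg of ice would need 0.505·334000 = 168670 J.
That's not enough to melt it all — equilibrium is at 0 °C with ice remaining.
m_melted·334000 = 23217  ⇒  m_melted ≈ 0.06951 kg.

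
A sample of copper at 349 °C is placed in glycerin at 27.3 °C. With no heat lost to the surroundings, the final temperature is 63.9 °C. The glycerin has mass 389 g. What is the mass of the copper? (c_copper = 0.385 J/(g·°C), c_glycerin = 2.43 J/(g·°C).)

m ≈ 315 g

Setting the total heat transfer to zero:
m×0.385×(63.9 − 349) + 389×2.43×(63.9 − 27.3) = 0
-109.76 m = -34597
m = -34597/-109.76 ≈ 315.2 g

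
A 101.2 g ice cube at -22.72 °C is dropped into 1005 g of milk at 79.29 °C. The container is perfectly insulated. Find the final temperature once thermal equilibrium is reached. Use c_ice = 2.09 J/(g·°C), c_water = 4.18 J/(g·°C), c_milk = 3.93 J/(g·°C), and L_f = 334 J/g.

Setting the total heat transfer to zero:
ice -22.72→0 °C: 101.2×2.09×22.72 = 4805.5
  melt ice: 101.2×334 = 33801
  meltwater 0→T: 101.2×4.18×T = 423.02 T
  milk cools: 1005×3.93×(T − 79.29) = 3949.7(T − 79.29)
4372.7 T = 313168 − 38606 = 274561
T ≈ 62.79 °C (positive, so assuming full melt was valid).

T_f ≈ 62.8 °C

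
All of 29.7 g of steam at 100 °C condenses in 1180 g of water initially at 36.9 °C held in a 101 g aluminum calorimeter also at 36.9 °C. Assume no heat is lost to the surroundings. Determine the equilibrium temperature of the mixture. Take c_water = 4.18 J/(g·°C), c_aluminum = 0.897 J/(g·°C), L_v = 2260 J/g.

T_f ≈ 51.5 °C

Let T be the final temperature. ΣQ_i = 0:
condense steam: −29.7·2260 = −67122
  condensate cools 100→T: 29.7·4.18·(T − 100) = 124.15(T − 100)
  water warms: 1180·4.18·(T − 36.9) = 4932.4(T − 36.9)
  aluminum cup: 101·0.897·(T − 36.9) = 90.6(T − 36.9)
5147.1 T = 67122 + 12415 + 185349 = 264885
T ≈ 51.46 °C (< 100 °C, so full condensation is consistent).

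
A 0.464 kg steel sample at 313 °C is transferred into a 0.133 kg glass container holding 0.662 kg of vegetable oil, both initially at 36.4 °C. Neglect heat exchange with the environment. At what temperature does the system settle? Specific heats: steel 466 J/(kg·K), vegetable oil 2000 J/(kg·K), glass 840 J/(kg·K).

T_f ≈ 72.6 °C

Energy conservation, ΣQ = 0:
0.464*466*(T − 313) + 0.662*2000*(T − 36.4) + 0.133*840*(T − 36.4) = 0
(216.22 + 1324 + 111.72) T = 216.22*313 + 1324*36.4 + 111.72*36.4
T = 119938 / 1651.9 = 72.6 °C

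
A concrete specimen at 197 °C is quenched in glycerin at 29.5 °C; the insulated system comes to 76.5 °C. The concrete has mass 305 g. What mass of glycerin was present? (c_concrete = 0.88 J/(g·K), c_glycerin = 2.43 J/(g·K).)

m ≈ 283 g

Heat lost by the concrete = heat gained by the glycerin:
305·0.88·(197 − 76.5) = m·2.43·(76.5 − 29.5)
114.21 m = 32342  ⇒  m ≈ 283.2 g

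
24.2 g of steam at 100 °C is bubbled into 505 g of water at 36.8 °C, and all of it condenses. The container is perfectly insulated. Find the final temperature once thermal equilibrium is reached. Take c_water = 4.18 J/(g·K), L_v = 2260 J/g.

Heat gained plus heat lost sum to zero:
steam→water at 100 °C releases m L_v = 24.2·2260 = 54692; condensate cools 100→T: 24.2·4.18·(T − 100) = 101.16(T − 100); original water: 2110.9(T − 36.8)
2212.1 T = 54692 + 10116 + 77681 = 142489
T ≈ 64.41 °C (< 100 °C, so full condensation is consistent).

T_f ≈ 64.4 °C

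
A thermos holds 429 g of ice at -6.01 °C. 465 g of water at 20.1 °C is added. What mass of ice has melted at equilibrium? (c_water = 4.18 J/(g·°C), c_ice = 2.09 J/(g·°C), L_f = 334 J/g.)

m_melted ≈ 101 g

Water can give up m c ΔT = 465·4.18·20.1 = 39068 J before reaching 0 °C.
Of that, 429·2.09·6.01 = 5388.6 J goes to bring the ice to 0 °C, leaving 33680 J.
To melt every bit of ice: 429·334 = 143286 J.
33680 J < 143286 J, so only part of the ice melts and the system sits at 0 °C.
Mass melted = 33680/334 ≈ 100.8 g.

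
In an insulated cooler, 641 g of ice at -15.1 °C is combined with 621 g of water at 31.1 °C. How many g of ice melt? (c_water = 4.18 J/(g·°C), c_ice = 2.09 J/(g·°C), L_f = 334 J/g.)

m_melted ≈ 181 g

Heat available from the water dropping to 0 °C: 621×4.18×31.1 = 80729 J.
Warming the ice to 0 °C takes 641×2.09×15.1 = 20229 J, leaving 60499 J for melting.
Melting all 641 g of ice would need 641×334 = 214094 J.
That's not enough to melt it all — equilibrium is at 0 °C with ice remaining.
Mass melted = 60499/334 ≈ 181.1 g.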